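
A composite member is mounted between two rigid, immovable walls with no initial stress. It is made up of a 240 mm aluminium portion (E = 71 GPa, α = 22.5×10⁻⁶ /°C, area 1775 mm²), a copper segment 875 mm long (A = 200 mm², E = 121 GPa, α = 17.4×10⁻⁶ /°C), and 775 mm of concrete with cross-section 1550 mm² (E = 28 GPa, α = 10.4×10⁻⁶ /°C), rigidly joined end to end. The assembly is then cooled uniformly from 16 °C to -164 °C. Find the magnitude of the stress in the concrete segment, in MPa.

With the walls removed the bar would change length by δ_free = Σ αᵢΔT Lᵢ = 22.5×10⁻⁶×180×240 + 17.4×10⁻⁶×180×875 + 10.4×10⁻⁶×180×775 = 5.163 mm.
Since the ends are fixed, an axial force P builds up, equal in every segment, with P · Σ Lᵢ/(AᵢEᵢ) = δ_free.
The series flexibility is Σ Lᵢ/(AᵢEᵢ) = 240/(1775×71×10³) + 875/(200×121×10³) + 775/(1550×28×10³) = 5.592×10⁻⁵ mm/N.
So P = 5.163 / 5.592×10⁻⁵ = 92.34 kN, tensile.
σ_{concrete} = P / A = 92340 / 1550 = 59.57 MPa.

σ ≈ 59.6 MPa (tensile)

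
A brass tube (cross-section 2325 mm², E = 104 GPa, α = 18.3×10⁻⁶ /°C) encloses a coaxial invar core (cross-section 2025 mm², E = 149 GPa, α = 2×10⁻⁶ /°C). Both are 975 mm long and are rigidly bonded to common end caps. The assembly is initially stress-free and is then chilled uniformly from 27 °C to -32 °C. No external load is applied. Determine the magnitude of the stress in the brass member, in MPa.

Both members must finish at the same length. With the larger α, the brass tends to over-contract; the plates restrain it, putting the brass in tension and the invar in compression. With no external load the two internal forces are equal and opposite, magnitude P.
Setting the final lengths equal and cancelling L: (α₁ − α₂)ΔT = P/(A₁E₁) + P/(A₂E₂).
|α₁ − α₂|·ΔT = 16.3×10⁻⁶ × 59 = 0.0009617.
1/(A₁E₁) + 1/(A₂E₂) = 1/(2325×104×10³) + 1/(2025×149×10³) = 7.45×10⁻⁹ N⁻¹.
P = 0.0009617 / 7.45×10⁻⁹ = 129100 N = 129.1 kN.
σ_{brass} = P/A₁ = 129100/2325 = 55.52 MPa, tensile.

σ ≈ 55.5 MPa (tensile)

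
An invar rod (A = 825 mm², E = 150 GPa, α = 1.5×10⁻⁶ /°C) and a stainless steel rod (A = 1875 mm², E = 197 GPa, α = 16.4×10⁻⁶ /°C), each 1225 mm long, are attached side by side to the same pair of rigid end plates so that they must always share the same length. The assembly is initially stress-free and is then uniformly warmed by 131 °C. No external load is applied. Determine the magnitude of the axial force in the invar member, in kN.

P ≈ 181 kN (tensile in the invar)

The stainless steel has the larger α, so on heating it would change length more than the invar if both were free. The rigid plates force a common final length, so the stainless steel is put into compression and the invar into tension, with equal and opposite forces P (no external load).
Equating the net (thermal + elastic) strains gives |α₁ − α₂|·ΔT = P·[1/(A₁E₁) + 1/(A₂E₂)].
|α₁ − α₂|·ΔT = 14.9×10⁻⁶ × 131 = 0.001952.
1/(A₁E₁) + 1/(A₂E₂) = 1/(825×150×10³) + 1/(1875×197×10³) = 1.079×10⁻⁸ N⁻¹.
So P = 0.001952 / 1.079×10⁻⁸ = 180.9 kN.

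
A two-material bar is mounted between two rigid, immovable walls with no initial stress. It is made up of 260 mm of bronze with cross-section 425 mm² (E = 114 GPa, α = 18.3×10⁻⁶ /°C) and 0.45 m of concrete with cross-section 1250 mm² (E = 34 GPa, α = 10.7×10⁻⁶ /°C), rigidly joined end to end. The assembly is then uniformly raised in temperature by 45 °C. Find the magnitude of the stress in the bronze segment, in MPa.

σ ≈ 63.5 MPa (compressive)

Free thermal expansion of the whole bar: Σ αᵢΔT Lᵢ = 18.3×10⁻⁶×45×260 + 10.7×10⁻⁶×45×450 = 0.4308 mm.
The walls prevent any net length change, so an axial force P (same in every segment) develops. Compatibility: P · Σ Lᵢ/(AᵢEᵢ) = δ_free.
Σ Lᵢ/(AᵢEᵢ) = 260/(425×114×10³) + 450/(1250×34×10³) = 1.595×10⁻⁵ mm/N.
P = 0.4308 / 1.595×10⁻⁵ = 27000 N = 27 kN, compressive.
σ_{bronze} = P / A = 27000 / 425 = 63.53 MPa.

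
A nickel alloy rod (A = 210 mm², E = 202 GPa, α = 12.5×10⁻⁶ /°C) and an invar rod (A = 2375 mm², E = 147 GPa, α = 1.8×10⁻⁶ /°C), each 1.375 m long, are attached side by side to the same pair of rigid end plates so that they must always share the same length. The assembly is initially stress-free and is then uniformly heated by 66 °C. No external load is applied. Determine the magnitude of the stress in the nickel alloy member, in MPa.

σ ≈ 127 MPa (compressive)

The nickel alloy has the larger α, so on heating it would change length more than the invar if both were free. The rigid plates force a common final length, so the nickel alloy is put into compression and the invar into tension, with equal and opposite forces P (no external load).
Setting the final lengths equal and cancelling L: (α₁ − α₂)ΔT = P/(A₁E₁) + P/(A₂E₂).
|α₁ − α₂|·ΔT = 10.7×10⁻⁶ × 66 = 0.0007062.
1/(A₁E₁) + 1/(A₂E₂) = 1/(210×202×10³) + 1/(2375×147×10³) = 2.644×10⁻⁸ N⁻¹.
So P = 0.0007062 / 2.644×10⁻⁸ = 26.71 kN.
σ_{nickel alloy} = P/A₁ = 26710/210 = 127.2 MPa, compressive.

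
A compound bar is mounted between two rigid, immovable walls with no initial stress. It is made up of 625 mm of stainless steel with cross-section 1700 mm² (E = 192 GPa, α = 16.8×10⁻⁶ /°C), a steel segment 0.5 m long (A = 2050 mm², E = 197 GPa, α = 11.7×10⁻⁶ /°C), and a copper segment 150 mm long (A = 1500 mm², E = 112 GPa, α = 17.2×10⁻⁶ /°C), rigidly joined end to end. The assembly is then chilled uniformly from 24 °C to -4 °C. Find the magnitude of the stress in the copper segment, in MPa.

Free thermal contraction of the whole bar: Σ αᵢΔT Lᵢ = 16.8×10⁻⁶×28×625 + 11.7×10⁻⁶×28×500 + 17.2×10⁻⁶×28×150 = 0.53 mm.
The rigid supports impose zero overall length change; the single axial force P common to all segments must satisfy P Σ Lᵢ/(AᵢEᵢ) = δ_free.
Σ Lᵢ/(AᵢEᵢ) = 625/(1700×192×10³) + 500/(2050×197×10³) + 150/(1500×112×10³) = 4.046×10⁻⁶ mm/N.
So P = 0.53 / 4.046×10⁻⁶ = 131 kN, tensile.
σ_{copper} = P / A = 131000 / 1500 = 87.34 MPa.

σ ≈ 87.3 MPa (tensile)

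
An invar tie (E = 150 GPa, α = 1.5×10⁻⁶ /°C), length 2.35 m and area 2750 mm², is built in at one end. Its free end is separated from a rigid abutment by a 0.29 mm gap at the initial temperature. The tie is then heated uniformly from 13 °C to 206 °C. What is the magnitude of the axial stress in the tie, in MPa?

σ ≈ 24.9 MPa (compressive)

If the wall were absent the tie would grow by αΔT L = 1.5×10⁻⁶ × 193 × 2350 = 0.6803 mm.
After closing the 0.29 mm clearance, 0.6803 − 0.29 = 0.3903 mm of expansion remains to be suppressed by the wall.
Compatibility: PL/(AE) = 0.3903 mm, so σ = P/A = E × (0.3903/2350) = 24.91 MPa.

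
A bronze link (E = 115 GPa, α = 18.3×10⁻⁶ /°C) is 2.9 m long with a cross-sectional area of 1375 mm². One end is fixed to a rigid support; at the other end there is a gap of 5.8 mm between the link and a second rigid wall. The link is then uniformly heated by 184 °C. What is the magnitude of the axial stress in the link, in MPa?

σ ≈ 157 MPa (compressive)

Unrestrained expansion: δ_free = αΔT L = 18.3×10⁻⁶ × 184 × 2900 = 9.765 mm.
After closing the 5.8 mm clearance, 9.765 − 5.8 = 3.965 mm of expansion remains to be suppressed by the wall.
Compatibility: PL/(AE) = 3.965 mm, so σ = P/A = E × (3.965/2900) = 157.2 MPa.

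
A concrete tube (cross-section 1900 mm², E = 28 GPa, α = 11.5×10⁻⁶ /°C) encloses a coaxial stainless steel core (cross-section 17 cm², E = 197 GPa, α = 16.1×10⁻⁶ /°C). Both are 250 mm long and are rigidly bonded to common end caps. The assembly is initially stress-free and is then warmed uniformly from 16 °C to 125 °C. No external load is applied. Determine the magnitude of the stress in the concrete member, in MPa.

σ ≈ 12.1 MPa (tensile)

Both members must finish at the same length. With the larger α, the stainless steel tends to over-expand; the plates restrain it, putting the stainless steel in compression and the concrete in tension. With no external load the two internal forces are equal and opposite, magnitude P.
Equating the net (thermal + elastic) strains gives |α₁ − α₂|·ΔT = P·[1/(A₁E₁) + 1/(A₂E₂)].
|α₁ − α₂|·ΔT = 4.6×10⁻⁶ × 109 = 0.0005014.
1/(A₁E₁) + 1/(A₂E₂) = 1/(1900×28×10³) + 1/(1700×197×10³) = 2.178×10⁻⁸ N⁻¹.
So P = 0.0005014 / 2.178×10⁻⁸ = 23.02 kN.
σ_{concrete} = P/A₁ = 23020/1900 = 12.11 MPa, tensile.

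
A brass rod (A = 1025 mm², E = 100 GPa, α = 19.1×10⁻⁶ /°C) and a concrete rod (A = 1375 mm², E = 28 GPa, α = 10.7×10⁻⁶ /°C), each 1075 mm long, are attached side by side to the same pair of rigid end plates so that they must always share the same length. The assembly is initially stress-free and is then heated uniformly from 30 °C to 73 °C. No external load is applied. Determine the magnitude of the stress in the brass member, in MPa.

The brass has the larger α, so on heating it would change length more than the concrete if both were free. The rigid plates force a common final length, so the brass is put into compression and the concrete into tension, with equal and opposite forces P (no external load).
Compatibility of the two members (thermal + elastic change equal): (α₁ − α₂)ΔT = P·[1/(A₁E₁) + 1/(A₂E₂)].
|α₁ − α₂|·ΔT = 8.4×10⁻⁶ × 43 = 0.0003612.
1/(A₁E₁) + 1/(A₂E₂) = 1/(1025×100×10³) + 1/(1375×28×10³) = 3.573×10⁻⁸ N⁻¹.
So P = 0.0003612 / 3.573×10⁻⁸ = 10.11 kN.
σ_{brass} = P/A₁ = 10110/1025 = 9.863 MPa, compressive.

σ ≈ 9.86 MPa (compressive)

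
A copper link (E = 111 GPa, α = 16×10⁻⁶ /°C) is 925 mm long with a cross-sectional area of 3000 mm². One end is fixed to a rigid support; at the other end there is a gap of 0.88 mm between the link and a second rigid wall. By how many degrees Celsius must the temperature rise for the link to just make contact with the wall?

ΔT ≈ 59.5 °C

Contact occurs when the free expansion equals the gap: αΔT L = 0.88 mm.
So ΔT = g/(αL) = 0.88/(16×10⁻⁶ × 925) = 59.46 °C.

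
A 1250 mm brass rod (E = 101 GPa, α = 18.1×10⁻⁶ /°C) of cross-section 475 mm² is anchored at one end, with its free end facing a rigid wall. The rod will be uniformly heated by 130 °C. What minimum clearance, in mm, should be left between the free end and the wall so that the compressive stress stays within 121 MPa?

g ≈ 1.44 mm

With no wall the rod would lengthen by αΔT L = 18.1×10⁻⁶ × 130 × 1250 = 2.941 mm.
At the allowable stress the elastic shortening the wall may impose is σL/E = 121 × 1250 / (101×10³) = 1.498 mm.
The gap must absorb the remainder: g_min = 2.941 − 1.498 = 1.444 mm.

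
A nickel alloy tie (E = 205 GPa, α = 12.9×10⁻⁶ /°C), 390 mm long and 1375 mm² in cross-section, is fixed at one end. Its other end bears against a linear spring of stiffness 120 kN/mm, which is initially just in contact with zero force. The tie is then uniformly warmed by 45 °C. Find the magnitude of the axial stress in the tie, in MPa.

Free thermal expansion: δ_free = αΔT L = 12.9×10⁻⁶ × 45 × 390 = 0.2264 mm.
Let P be the compressive force at the spring. The tie shortens elastically by PL/(AE) and the spring compresses by P/k; together these equal δ_free.
P [ L/(AE) + 1/k ] = δ_free → P [ 390/(1375×205×10³) + 1/(120×10³) ] = 0.2264.
P = 0.2264 / 9.717×10⁻⁶ = 23300 N.
σ = P/A = 23300/1375 = 16.94 MPa.

σ ≈ 16.9 MPa (compressive)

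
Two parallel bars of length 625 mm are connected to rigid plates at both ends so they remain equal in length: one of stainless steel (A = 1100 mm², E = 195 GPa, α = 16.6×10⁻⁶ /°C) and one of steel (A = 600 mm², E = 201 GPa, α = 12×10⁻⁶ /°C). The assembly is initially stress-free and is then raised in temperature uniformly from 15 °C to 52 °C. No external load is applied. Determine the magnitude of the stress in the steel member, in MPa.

σ ≈ 21.9 MPa (tensile)

Both members must finish at the same length. With the larger α, the stainless steel tends to over-expand; the plates restrain it, putting the stainless steel in compression and the steel in tension. With no external load the two internal forces are equal and opposite, magnitude P.
Setting the final lengths equal and cancelling L: (α₁ − α₂)ΔT = P/(A₁E₁) + P/(A₂E₂).
|α₁ − α₂|·ΔT = 4.6×10⁻⁶ × 37 = 0.0001702.
1/(A₁E₁) + 1/(A₂E₂) = 1/(1100×195×10³) + 1/(600×201×10³) = 1.295×10⁻⁸ N⁻¹.
P = 0.0001702 / 1.295×10⁻⁸ = 13140 N = 13.14 kN.
σ_{steel} = P/A₂ = 13140/600 = 21.9 MPa, tensile.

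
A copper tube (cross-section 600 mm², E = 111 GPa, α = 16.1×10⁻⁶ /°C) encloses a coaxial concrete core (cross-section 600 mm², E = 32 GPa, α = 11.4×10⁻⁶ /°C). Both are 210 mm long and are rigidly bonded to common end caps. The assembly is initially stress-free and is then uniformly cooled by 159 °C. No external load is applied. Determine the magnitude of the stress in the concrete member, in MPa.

Equilibrium of a rigid end plate with no external load gives equal and opposite internal forces ±P in the two members. Since α_{copper} > α_{concrete}, cooling drives the copper into tension and the concrete into compression.
Equating the net (thermal + elastic) strains gives |α₁ − α₂|·ΔT = P·[1/(A₁E₁) + 1/(A₂E₂)].
|α₁ − α₂|·ΔT = 4.7×10⁻⁶ × 159 = 0.0007473.
1/(A₁E₁) + 1/(A₂E₂) = 1/(600×111×10³) + 1/(600×32×10³) = 6.71×10⁻⁸ N⁻¹.
So P = 0.0007473 / 6.71×10⁻⁸ = 11.14 kN.
σ_{concrete} = P/A₂ = 11140/600 = 18.56 MPa, compressive.

σ ≈ 18.6 MPa (compressive)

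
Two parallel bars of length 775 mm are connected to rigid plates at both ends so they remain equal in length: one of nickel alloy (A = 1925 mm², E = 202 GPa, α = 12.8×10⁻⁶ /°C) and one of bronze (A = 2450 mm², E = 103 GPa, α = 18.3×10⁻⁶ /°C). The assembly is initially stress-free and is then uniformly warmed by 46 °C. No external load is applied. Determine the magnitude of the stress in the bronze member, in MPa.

Both members must finish at the same length. With the larger α, the bronze tends to over-expand; the plates restrain it, putting the bronze in compression and the nickel alloy in tension. With no external load the two internal forces are equal and opposite, magnitude P.
Setting the final lengths equal and cancelling L: (α₁ − α₂)ΔT = P/(A₁E₁) + P/(A₂E₂).
|α₁ − α₂|·ΔT = 5.5×10⁻⁶ × 46 = 0.000253.
1/(A₁E₁) + 1/(A₂E₂) = 1/(1925×202×10³) + 1/(2450×103×10³) = 6.534×10⁻⁹ N⁻¹.
So P = 0.000253 / 6.534×10⁻⁹ = 38.72 kN.
σ_{bronze} = P/A₂ = 38720/2450 = 15.8 MPa, compressive.

σ ≈ 15.8 MPa (compressive)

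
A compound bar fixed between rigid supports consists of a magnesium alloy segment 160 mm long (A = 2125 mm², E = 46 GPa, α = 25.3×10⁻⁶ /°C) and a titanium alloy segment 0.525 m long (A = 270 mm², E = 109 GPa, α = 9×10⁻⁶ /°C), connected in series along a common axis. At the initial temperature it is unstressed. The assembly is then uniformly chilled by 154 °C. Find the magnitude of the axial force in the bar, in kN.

P ≈ 69.4 kN (tensile)

If the supports were absent, the total length change would be Σ αᵢΔT Lᵢ = 25.3×10⁻⁶×154×160 + 9×10⁻⁶×154×525 = 1.351 mm.
The rigid supports impose zero overall length change; the single axial force P common to all segments must satisfy P Σ Lᵢ/(AᵢEᵢ) = δ_free.
The series flexibility is Σ Lᵢ/(AᵢEᵢ) = 160/(2125×46×10³) + 525/(270×109×10³) = 1.948×10⁻⁵ mm/N.
P = 1.351 / 1.948×10⁻⁵ = 69370 N = 69.37 kN, tensile.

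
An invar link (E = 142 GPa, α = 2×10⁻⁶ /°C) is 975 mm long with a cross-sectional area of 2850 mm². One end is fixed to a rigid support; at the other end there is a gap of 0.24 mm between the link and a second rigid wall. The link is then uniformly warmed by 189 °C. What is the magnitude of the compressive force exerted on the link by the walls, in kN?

Unrestrained expansion: δ_free = αΔT L = 2×10⁻⁶ × 189 × 975 = 0.3685 mm.
The gap closes (δ_free > 0.24 mm) and the wall then resists a further 0.3685 − 0.24 = 0.1285 mm of expansion.
Compatibility: PL/(AE) = 0.1285 mm, so σ = P/A = E × (0.1285/975) = 18.72 MPa.
P = σA = 18.72 × 2850 = 53.36 kN.

P ≈ 53.4 kN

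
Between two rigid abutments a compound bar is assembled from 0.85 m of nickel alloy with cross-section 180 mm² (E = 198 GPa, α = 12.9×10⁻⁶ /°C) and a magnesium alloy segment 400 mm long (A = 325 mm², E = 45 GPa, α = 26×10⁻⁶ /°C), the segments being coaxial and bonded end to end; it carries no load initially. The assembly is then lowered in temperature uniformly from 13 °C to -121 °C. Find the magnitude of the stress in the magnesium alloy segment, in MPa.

σ ≈ 172 MPa (tensile)

With the walls removed the bar would change length by δ_free = Σ αᵢΔT Lᵢ = 12.9×10⁻⁶×134×850 + 26×10⁻⁶×134×400 = 2.863 mm.
The walls prevent any net length change, so an axial force P (same in every segment) develops. Compatibility: P · Σ Lᵢ/(AᵢEᵢ) = δ_free.
Σ Lᵢ/(AᵢEᵢ) = 850/(180×198×10³) + 400/(325×45×10³) = 5.12×10⁻⁵ mm/N.
P = 2.863 / 5.12×10⁻⁵ = 55920 N = 55.92 kN, tensile.
σ_{magnesium alloy} = P / A = 55920 / 325 = 172 MPa.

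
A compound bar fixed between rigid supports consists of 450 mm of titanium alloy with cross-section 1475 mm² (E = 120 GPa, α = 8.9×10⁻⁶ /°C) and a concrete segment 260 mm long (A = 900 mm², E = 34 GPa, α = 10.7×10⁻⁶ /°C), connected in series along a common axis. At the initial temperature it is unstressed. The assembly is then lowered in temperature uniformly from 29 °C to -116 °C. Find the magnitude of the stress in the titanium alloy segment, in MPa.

Free thermal contraction of the whole bar: Σ αᵢΔT Lᵢ = 8.9×10⁻⁶×145×450 + 10.7×10⁻⁶×145×260 = 0.9841 mm.
The rigid supports impose zero overall length change; the single axial force P common to all segments must satisfy P Σ Lᵢ/(AᵢEᵢ) = δ_free.
The series flexibility is Σ Lᵢ/(AᵢEᵢ) = 450/(1475×120×10³) + 260/(900×34×10³) = 1.104×10⁻⁵ mm/N.
Hence P = δ_free / Σ(L/AE) = 0.9841/1.104×10⁻⁵ = 89.15 kN (tensile).
σ_{titanium alloy} = P / A = 89150 / 1475 = 60.44 MPa.

σ ≈ 60.4 MPa (tensile)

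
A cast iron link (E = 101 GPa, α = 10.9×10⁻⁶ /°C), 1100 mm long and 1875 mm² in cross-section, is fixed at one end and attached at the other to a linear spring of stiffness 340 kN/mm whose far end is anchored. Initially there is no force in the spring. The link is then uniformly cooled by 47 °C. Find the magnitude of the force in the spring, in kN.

Free thermal contraction: δ_free = αΔT L = 10.9×10⁻⁶ × 47 × 1100 = 0.5635 mm.
With a force P in the spring, the elastic change of the link is PL/(AE) and that of the spring is P/k; compatibility requires their sum to equal δ_free.
So P = δ_free / [L/(AE) + 1/k] = 0.5635 / [ 1100/(1875×101×10³) + 1/(340×10³) ].
P = 0.5635 / 8.75×10⁻⁶ = 64410 N.

P ≈ 64.4 kN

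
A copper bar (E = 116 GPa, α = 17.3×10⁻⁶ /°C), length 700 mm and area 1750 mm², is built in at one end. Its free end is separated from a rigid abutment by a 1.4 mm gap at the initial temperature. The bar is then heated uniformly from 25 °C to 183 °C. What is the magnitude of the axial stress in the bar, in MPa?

σ ≈ 85.1 MPa (compressive)

Free thermal elongation = αΔT L = 17.3×10⁻⁶ × 158 × 700 = 1.913 mm.
This exceeds the 1.4 mm gap, so the wall pushes back. The portion of expansion that must be recovered elastically is δ_free − gap = 1.913 − 1.4 = 0.5134 mm.
That suppressed elongation corresponds to σ = E·Δ/L = 116×10³ × 0.5134/700 = 85.07 MPa.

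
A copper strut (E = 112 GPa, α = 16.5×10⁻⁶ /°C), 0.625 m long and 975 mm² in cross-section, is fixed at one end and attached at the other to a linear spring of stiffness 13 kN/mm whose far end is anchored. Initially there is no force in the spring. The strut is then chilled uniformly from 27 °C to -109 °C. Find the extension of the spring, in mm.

If the spring were absent the strut would shorten by αΔT L = 16.5×10⁻⁶ × 136 × 625 = 1.402 mm.
Let P be the tensile force in the spring. The strut extends elastically by PL/(AE) and the spring stretches by P/k; together these equal δ_free.
P [ L/(AE) + 1/k ] = δ_free → P [ 625/(975×112×10³) + 1/(13×10³) ] = 1.402.
P = 1.402 / 8.265×10⁻⁵ = 16970 N.
Spring extension = P/k = 16970/(13×10³) = 1.305 mm.

δ ≈ 1.31 mm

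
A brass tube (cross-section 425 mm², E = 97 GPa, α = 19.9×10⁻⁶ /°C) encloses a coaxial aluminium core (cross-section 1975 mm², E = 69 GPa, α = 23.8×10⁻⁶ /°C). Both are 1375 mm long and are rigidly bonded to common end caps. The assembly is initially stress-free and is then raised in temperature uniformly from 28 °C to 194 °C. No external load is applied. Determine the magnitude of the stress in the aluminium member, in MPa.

The aluminium has the larger α, so on heating it would change length more than the brass if both were free. The rigid plates force a common final length, so the aluminium is put into compression and the brass into tension, with equal and opposite forces P (no external load).
Equating the net (thermal + elastic) strains gives |α₁ − α₂|·ΔT = P·[1/(A₁E₁) + 1/(A₂E₂)].
|α₁ − α₂|·ΔT = 3.9×10⁻⁶ × 166 = 0.0006474.
1/(A₁E₁) + 1/(A₂E₂) = 1/(425×97×10³) + 1/(1975×69×10³) = 3.16×10⁻⁸ N⁻¹.
So P = 0.0006474 / 3.16×10⁻⁸ = 20.49 kN.
σ_{aluminium} = P/A₂ = 20490/1975 = 10.37 MPa, compressive.

σ ≈ 10.4 MPa (compressive)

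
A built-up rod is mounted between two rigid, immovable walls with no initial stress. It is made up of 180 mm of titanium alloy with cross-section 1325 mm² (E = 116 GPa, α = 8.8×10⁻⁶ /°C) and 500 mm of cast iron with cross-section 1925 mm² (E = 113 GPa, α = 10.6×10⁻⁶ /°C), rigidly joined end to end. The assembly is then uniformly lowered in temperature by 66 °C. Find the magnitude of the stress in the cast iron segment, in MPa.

With the walls removed the bar would change length by δ_free = Σ αᵢΔT Lᵢ = 8.8×10⁻⁶×66×180 + 10.6×10⁻⁶×66×500 = 0.4543 mm.
The rigid supports impose zero overall length change; the single axial force P common to all segments must satisfy P Σ Lᵢ/(AᵢEᵢ) = δ_free.
The series flexibility is Σ Lᵢ/(AᵢEᵢ) = 180/(1325×116×10³) + 500/(1925×113×10³) = 3.47×10⁻⁶ mm/N.
Hence P = δ_free / Σ(L/AE) = 0.4543/3.47×10⁻⁶ = 130.9 kN (tensile).
σ_{cast iron} = P / A = 130900 / 1925 = 68.02 MPa.

σ ≈ 68 MPa (tensile)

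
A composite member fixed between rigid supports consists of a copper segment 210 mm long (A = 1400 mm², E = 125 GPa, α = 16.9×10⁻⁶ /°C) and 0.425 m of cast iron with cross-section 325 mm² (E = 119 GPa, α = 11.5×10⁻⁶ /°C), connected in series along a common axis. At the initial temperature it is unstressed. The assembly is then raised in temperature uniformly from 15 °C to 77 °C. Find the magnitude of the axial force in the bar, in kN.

With the walls removed the bar would change length by δ_free = Σ αᵢΔT Lᵢ = 16.9×10⁻⁶×62×210 + 11.5×10⁻⁶×62×425 = 0.5231 mm.
The rigid supports impose zero overall length change; the single axial force P common to all segments must satisfy P Σ Lᵢ/(AᵢEᵢ) = δ_free.
The series flexibility is Σ Lᵢ/(AᵢEᵢ) = 210/(1400×125×10³) + 425/(325×119×10³) = 1.219×10⁻⁵ mm/N.
So P = 0.5231 / 1.219×10⁻⁵ = 42.91 kN, compressive.

P ≈ 42.9 kN (compressive)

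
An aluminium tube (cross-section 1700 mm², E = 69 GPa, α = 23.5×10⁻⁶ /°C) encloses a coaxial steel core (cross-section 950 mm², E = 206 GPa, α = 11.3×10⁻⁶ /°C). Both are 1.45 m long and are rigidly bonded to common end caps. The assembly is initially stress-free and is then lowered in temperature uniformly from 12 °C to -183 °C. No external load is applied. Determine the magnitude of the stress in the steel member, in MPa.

The aluminium has the larger α, so on cooling it would change length more than the steel if both were free. The rigid plates force a common final length, so the aluminium is put into tension and the steel into compression, with equal and opposite forces P (no external load).
Compatibility of the two members (thermal + elastic change equal): (α₁ − α₂)ΔT = P·[1/(A₁E₁) + 1/(A₂E₂)].
|α₁ − α₂|·ΔT = 12.2×10⁻⁶ × 195 = 0.002379.
1/(A₁E₁) + 1/(A₂E₂) = 1/(1700×69×10³) + 1/(950×206×10³) = 1.364×10⁻⁸ N⁻¹.
So P = 0.002379 / 1.364×10⁻⁸ = 174.5 kN.
σ_{steel} = P/A₂ = 174500/950 = 183.7 MPa, compressive.

σ ≈ 184 MPa (compressive)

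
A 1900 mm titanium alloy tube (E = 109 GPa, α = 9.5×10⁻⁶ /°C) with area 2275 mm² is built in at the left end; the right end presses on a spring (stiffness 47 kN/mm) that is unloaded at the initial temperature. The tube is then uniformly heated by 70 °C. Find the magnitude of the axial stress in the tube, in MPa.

σ ≈ 19.2 MPa (compressive)

Free thermal expansion: δ_free = αΔT L = 9.5×10⁻⁶ × 70 × 1900 = 1.263 mm.
With a force P in the spring, the elastic change of the tube is PL/(AE) and that of the spring is P/k; compatibility requires their sum to equal δ_free.
So P = δ_free / [L/(AE) + 1/k] = 1.263 / [ 1900/(2275×109×10³) + 1/(47×10³) ].
P = 1.263 / 2.894×10⁻⁵ = 43660 N.
σ = P/A = 43660/2275 = 19.19 MPa.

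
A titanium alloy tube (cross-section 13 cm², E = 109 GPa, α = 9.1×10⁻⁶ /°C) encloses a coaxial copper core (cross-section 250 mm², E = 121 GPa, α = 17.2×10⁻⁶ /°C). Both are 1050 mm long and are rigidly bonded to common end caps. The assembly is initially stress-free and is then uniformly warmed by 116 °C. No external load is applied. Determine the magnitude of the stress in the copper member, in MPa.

Both members must finish at the same length. With the larger α, the copper tends to over-expand; the plates restrain it, putting the copper in compression and the titanium alloy in tension. With no external load the two internal forces are equal and opposite, magnitude P.
Setting the final lengths equal and cancelling L: (α₁ − α₂)ΔT = P/(A₁E₁) + P/(A₂E₂).
|α₁ − α₂|·ΔT = 8.1×10⁻⁶ × 116 = 0.0009396.
1/(A₁E₁) + 1/(A₂E₂) = 1/(1300×109×10³) + 1/(250×121×10³) = 4.012×10⁻⁸ N⁻¹.
P = 0.0009396 / 4.012×10⁻⁸ = 23420 N = 23.42 kN.
σ_{copper} = P/A₂ = 23420/250 = 93.69 MPa, compressive.

σ ≈ 93.7 MPa (compressive)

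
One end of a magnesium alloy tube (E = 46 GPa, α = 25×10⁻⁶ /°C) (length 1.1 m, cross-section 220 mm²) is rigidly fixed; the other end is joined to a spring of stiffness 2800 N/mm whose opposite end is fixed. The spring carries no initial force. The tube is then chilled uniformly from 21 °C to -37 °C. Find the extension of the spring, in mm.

δ ≈ 1.22 mm

Free thermal contraction: δ_free = αΔT L = 25×10⁻⁶ × 58 × 1100 = 1.595 mm.
With a force P in the spring, the elastic change of the tube is PL/(AE) and that of the spring is P/k; compatibility requires their sum to equal δ_free.
So P = δ_free / [L/(AE) + 1/k] = 1.595 / [ 1100/(220×46×10³) + 1/(2800) ].
P = 1.595 / 0.0004658 = 3424 N.
Spring extension = P/k = 3424/(2800) = 1.223 mm.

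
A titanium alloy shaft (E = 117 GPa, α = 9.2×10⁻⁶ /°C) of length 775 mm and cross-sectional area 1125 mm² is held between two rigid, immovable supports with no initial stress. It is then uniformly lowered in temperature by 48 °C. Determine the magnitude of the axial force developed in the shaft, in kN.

P ≈ 58.1 kN (tensile)

With zero net strain, σ = E·αΔT = 117 GPa × 9.2×10⁻⁶ × 48 = 51.67 MPa.
P = AEαΔT = 1125 × 117×10³ × 9.2×10⁻⁶ × 48 = 58.13 kN (tensile).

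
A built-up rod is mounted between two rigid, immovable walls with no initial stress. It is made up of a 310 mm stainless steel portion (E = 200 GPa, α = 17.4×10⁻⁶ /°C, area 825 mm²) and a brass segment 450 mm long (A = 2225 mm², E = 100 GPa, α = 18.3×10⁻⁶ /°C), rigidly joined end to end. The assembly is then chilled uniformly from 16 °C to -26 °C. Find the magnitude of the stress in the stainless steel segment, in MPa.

If the supports were absent, the total length change would be Σ αᵢΔT Lᵢ = 17.4×10⁻⁶×42×310 + 18.3×10⁻⁶×42×450 = 0.5724 mm.
Since the ends are fixed, an axial force P builds up, equal in every segment, with P · Σ Lᵢ/(AᵢEᵢ) = δ_free.
The series flexibility is Σ Lᵢ/(AᵢEᵢ) = 310/(825×200×10³) + 450/(2225×100×10³) = 3.901×10⁻⁶ mm/N.
P = 0.5724 / 3.901×10⁻⁶ = 146700 N = 146.7 kN, tensile.
σ_{stainless steel} = P / A = 146700 / 825 = 177.9 MPa.

σ ≈ 178 MPa (tensile)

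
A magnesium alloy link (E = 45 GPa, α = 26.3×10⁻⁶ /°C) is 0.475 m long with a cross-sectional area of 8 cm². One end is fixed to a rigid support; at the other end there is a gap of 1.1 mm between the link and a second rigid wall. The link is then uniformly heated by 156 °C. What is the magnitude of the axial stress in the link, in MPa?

σ ≈ 80.4 MPa (compressive)

If the wall were absent the link would grow by αΔT L = 26.3×10⁻⁶ × 156 × 475 = 1.949 mm.
The gap closes (δ_free > 1.1 mm) and the wall then resists a further 1.949 − 1.1 = 0.8488 mm of expansion.
So σ = E(δ_free − g)/L = 45×10³ × 0.8488/475 = 80.42 MPa.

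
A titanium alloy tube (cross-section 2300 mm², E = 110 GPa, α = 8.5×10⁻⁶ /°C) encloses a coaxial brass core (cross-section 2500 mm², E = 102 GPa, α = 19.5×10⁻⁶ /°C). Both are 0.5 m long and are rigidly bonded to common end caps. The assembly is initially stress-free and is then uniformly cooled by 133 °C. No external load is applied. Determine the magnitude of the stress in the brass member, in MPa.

Equilibrium of a rigid end plate with no external load gives equal and opposite internal forces ±P in the two members. Since α_{brass} > α_{titanium alloy}, cooling drives the brass into tension and the titanium alloy into compression.
Setting the final lengths equal and cancelling L: (α₁ − α₂)ΔT = P/(A₁E₁) + P/(A₂E₂).
|α₁ − α₂|·ΔT = 11×10⁻⁶ × 133 = 0.001463.
1/(A₁E₁) + 1/(A₂E₂) = 1/(2300×110×10³) + 1/(2500×102×10³) = 7.874×10⁻⁹ N⁻¹.
So P = 0.001463 / 7.874×10⁻⁹ = 185.8 kN.
σ_{brass} = P/A₂ = 185800/2500 = 74.32 MPa, tensile.

σ ≈ 74.3 MPa (tensile)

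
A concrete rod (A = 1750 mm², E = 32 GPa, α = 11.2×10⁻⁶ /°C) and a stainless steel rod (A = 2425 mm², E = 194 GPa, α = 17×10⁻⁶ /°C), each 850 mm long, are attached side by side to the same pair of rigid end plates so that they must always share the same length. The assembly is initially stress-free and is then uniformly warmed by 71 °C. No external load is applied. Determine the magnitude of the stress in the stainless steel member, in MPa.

σ ≈ 8.5 MPa (compressive)

The stainless steel has the larger α, so on heating it would change length more than the concrete if both were free. The rigid plates force a common final length, so the stainless steel is put into compression and the concrete into tension, with equal and opposite forces P (no external load).
Setting the final lengths equal and cancelling L: (α₁ − α₂)ΔT = P/(A₁E₁) + P/(A₂E₂).
|α₁ − α₂|·ΔT = 5.8×10⁻⁶ × 71 = 0.0004118.
1/(A₁E₁) + 1/(A₂E₂) = 1/(1750×32×10³) + 1/(2425×194×10³) = 1.998×10⁻⁸ N⁻¹.
So P = 0.0004118 / 1.998×10⁻⁸ = 20.61 kN.
σ_{stainless steel} = P/A₂ = 20610/2425 = 8.498 MPa, compressive.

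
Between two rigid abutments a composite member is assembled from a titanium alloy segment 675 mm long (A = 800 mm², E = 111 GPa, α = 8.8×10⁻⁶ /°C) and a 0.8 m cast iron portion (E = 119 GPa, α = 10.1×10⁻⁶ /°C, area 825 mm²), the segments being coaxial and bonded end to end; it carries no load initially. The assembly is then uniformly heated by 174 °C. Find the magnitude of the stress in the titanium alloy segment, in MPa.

Free thermal expansion of the whole bar: Σ αᵢΔT Lᵢ = 8.8×10⁻⁶×174×675 + 10.1×10⁻⁶×174×800 = 2.439 mm.
Since the ends are fixed, an axial force P builds up, equal in every segment, with P · Σ Lᵢ/(AᵢEᵢ) = δ_free.
The series flexibility is Σ Lᵢ/(AᵢEᵢ) = 675/(800×111×10³) + 800/(825×119×10³) = 1.575×10⁻⁵ mm/N.
P = 2.439 / 1.575×10⁻⁵ = 154900 N = 154.9 kN, compressive.
σ_{titanium alloy} = P / A = 154900 / 800 = 193.6 MPa.

σ ≈ 194 MPa (compressive)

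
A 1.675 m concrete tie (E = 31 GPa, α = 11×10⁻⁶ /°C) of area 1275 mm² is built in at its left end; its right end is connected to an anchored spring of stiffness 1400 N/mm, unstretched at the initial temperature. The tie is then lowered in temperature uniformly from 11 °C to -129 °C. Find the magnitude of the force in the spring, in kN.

If the spring were absent the tie would shorten by αΔT L = 11×10⁻⁶ × 140 × 1675 = 2.579 mm.
With a force P in the spring, the elastic change of the tie is PL/(AE) and that of the spring is P/k; compatibility requires their sum to equal δ_free.
So P = δ_free / [L/(AE) + 1/k] = 2.579 / [ 1675/(1275×31×10³) + 1/(1400) ].
P = 2.579 / 0.0007567 = 3409 N.

P ≈ 3.41 kN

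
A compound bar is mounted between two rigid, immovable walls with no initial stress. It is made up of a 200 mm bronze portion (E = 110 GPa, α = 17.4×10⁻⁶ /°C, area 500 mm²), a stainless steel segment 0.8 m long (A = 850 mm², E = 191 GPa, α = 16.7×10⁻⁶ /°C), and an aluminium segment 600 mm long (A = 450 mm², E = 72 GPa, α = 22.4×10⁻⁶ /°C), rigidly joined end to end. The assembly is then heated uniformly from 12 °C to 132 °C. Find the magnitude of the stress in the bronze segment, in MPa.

With the walls removed the bar would change length by δ_free = Σ αᵢΔT Lᵢ = 17.4×10⁻⁶×120×200 + 16.7×10⁻⁶×120×800 + 22.4×10⁻⁶×120×600 = 3.634 mm.
The walls prevent any net length change, so an axial force P (same in every segment) develops. Compatibility: P · Σ Lᵢ/(AᵢEᵢ) = δ_free.
The series flexibility is Σ Lᵢ/(AᵢEᵢ) = 200/(500×110×10³) + 800/(850×191×10³) + 600/(450×72×10³) = 2.708×10⁻⁵ mm/N.
Hence P = δ_free / Σ(L/AE) = 3.634/2.708×10⁻⁵ = 134.2 kN (compressive).
σ_{bronze} = P / A = 134200 / 500 = 268.3 MPa.

σ ≈ 268 MPa (compressive)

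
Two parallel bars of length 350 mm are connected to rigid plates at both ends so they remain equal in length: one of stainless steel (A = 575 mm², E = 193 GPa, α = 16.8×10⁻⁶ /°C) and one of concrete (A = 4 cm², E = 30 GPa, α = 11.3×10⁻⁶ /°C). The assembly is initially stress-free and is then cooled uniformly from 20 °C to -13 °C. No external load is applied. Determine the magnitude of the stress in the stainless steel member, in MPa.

σ ≈ 3.42 MPa (tensile)

The stainless steel has the larger α, so on cooling it would change length more than the concrete if both were free. The rigid plates force a common final length, so the stainless steel is put into tension and the concrete into compression, with equal and opposite forces P (no external load).
Setting the final lengths equal and cancelling L: (α₁ − α₂)ΔT = P/(A₁E₁) + P/(A₂E₂).
|α₁ − α₂|·ΔT = 5.5×10⁻⁶ × 33 = 0.0001815.
1/(A₁E₁) + 1/(A₂E₂) = 1/(575×193×10³) + 1/(400×30×10³) = 9.234×10⁻⁸ N⁻¹.
So P = 0.0001815 / 9.234×10⁻⁸ = 1.965 kN.
σ_{stainless steel} = P/A₁ = 1965/575 = 3.418 MPa, tensile.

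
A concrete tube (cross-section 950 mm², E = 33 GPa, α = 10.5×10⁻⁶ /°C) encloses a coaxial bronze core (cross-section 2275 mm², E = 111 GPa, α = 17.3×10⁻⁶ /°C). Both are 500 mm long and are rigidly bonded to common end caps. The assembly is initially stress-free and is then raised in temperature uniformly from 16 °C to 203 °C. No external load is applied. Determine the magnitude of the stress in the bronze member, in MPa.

Equilibrium of a rigid end plate with no external load gives equal and opposite internal forces ±P in the two members. Since α_{bronze} > α_{concrete}, heating drives the bronze into compression and the concrete into tension.
Compatibility of the two members (thermal + elastic change equal): (α₁ − α₂)ΔT = P·[1/(A₁E₁) + 1/(A₂E₂)].
|α₁ − α₂|·ΔT = 6.8×10⁻⁶ × 187 = 0.001272.
1/(A₁E₁) + 1/(A₂E₂) = 1/(950×33×10³) + 1/(2275×111×10³) = 3.586×10⁻⁸ N⁻¹.
So P = 0.001272 / 3.586×10⁻⁸ = 35.46 kN.
σ_{bronze} = P/A₂ = 35460/2275 = 15.59 MPa, compressive.

σ ≈ 15.6 MPa (compressive)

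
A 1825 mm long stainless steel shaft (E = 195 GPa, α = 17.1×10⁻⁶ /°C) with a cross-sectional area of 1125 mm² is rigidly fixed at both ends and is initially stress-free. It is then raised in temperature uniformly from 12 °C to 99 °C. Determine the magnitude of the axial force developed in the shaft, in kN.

With zero net strain, σ = E·αΔT = 195 GPa × 17.1×10⁻⁶ × 87 = 290.1 MPa.
Axial force P = σA = 290.1 × 1125 = 326400 N = 326.4 kN, compressive.

P ≈ 326 kN (compressive)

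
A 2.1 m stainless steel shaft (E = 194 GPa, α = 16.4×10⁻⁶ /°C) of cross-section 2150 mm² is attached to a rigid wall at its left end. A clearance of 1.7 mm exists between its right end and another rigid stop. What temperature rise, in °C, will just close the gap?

The gap closes when αΔT L = 1.7 mm, since the shaft is still unstressed at that instant.
So ΔT = g/(αL) = 1.7/(16.4×10⁻⁶ × 2100) = 49.36 °C.

ΔT ≈ 49.4 °C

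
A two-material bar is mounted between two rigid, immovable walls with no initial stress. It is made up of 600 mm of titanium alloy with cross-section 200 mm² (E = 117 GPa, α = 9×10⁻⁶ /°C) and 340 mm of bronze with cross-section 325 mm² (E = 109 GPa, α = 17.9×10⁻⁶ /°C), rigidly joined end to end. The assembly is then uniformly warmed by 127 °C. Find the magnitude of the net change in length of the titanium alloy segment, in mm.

With the walls removed the bar would change length by δ_free = Σ αᵢΔT Lᵢ = 9×10⁻⁶×127×600 + 17.9×10⁻⁶×127×340 = 1.459 mm.
The rigid supports impose zero overall length change; the single axial force P common to all segments must satisfy P Σ Lᵢ/(AᵢEᵢ) = δ_free.
Σ Lᵢ/(AᵢEᵢ) = 600/(200×117×10³) + 340/(325×109×10³) = 3.524×10⁻⁵ mm/N.
Hence P = δ_free / Σ(L/AE) = 1.459/3.524×10⁻⁵ = 41.4 kN (compressive).
For the titanium alloy segment, free thermal change = 9×10⁻⁶×127×600 = 0.6858 mm and elastic change from P = 41400×600/(200×117×10³) = 1.061 mm; these oppose, so the net change is 0.376 mm (segment shortens).

|ΔL| ≈ 0.376 mm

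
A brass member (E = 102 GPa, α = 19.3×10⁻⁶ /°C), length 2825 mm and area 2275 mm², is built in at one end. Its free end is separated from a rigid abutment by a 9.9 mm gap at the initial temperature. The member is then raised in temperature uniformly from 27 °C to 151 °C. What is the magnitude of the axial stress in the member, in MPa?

Unrestrained expansion: δ_free = αΔT L = 19.3×10⁻⁶ × 124 × 2825 = 6.761 mm.
This is smaller than the 9.9 mm clearance, so the member expands freely without reaching the stop — the stress is zero.

σ ≈ 0 MPa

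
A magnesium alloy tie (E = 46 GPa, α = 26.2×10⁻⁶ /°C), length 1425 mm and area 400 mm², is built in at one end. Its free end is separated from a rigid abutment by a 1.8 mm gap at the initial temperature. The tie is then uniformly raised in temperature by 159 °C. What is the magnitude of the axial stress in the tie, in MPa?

σ ≈ 134 MPa (compressive)

Free thermal elongation = αΔT L = 26.2×10⁻⁶ × 159 × 1425 = 5.936 mm.
This exceeds the 1.8 mm gap, so the wall pushes back. The portion of expansion that must be recovered elastically is δ_free − gap = 5.936 − 1.8 = 4.136 mm.
That suppressed elongation corresponds to σ = E·Δ/L = 46×10³ × 4.136/1425 = 133.5 MPa.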